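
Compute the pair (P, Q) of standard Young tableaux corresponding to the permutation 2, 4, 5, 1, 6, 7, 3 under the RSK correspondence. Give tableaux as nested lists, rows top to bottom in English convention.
P = [[1, 3, 5, 6, 7], [2, 4]], Q = [[1, 2, 3, 5, 6], [4, 7]]

Insert each entry of the permutation into P by Schensted row insertion, recording in Q the position of each new cell.

Insert 2: appended to row 1. P = [[2]], Q = [[1]].
Insert 4: appended to row 1. P = [[2, 4]], Q = [[1, 2]].
Insert 5: appended to row 1. P = [[2, 4, 5]], Q = [[1, 2, 3]].
Insert 1: 1 bumps 2 from row 1; 2 starts row 2. P = [[1, 4, 5], [2]], Q = [[1, 2, 3], [4]].
Insert 6: appended to row 1. P = [[1, 4, 5, 6], [2]], Q = [[1, 2, 3, 5], [4]].
Insert 7: appended to row 1. P = [[1, 4, 5, 6, 7], [2]], Q = [[1, 2, 3, 5, 6], [4]].
Insert 3: 3 bumps 4 from row 1; 4 appends to row 2. P = [[1, 3, 5, 6, 7], [2, 4]], Q = [[1, 2, 3, 5, 6], [4, 7]].

So P = [[1, 3, 5, 6, 7], [2, 4]], Q = [[1, 2, 3, 5, 6], [4, 7]].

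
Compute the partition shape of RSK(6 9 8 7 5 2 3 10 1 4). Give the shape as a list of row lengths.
RSK row insertion gives P = [[1, 3, 4], [2, 7, 10], [5], [6], [8], [9]], which has shape [3, 3, 1, 1, 1, 1].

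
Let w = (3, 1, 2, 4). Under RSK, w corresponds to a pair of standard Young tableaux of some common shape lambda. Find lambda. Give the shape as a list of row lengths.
[3, 1]

Row-insert each entry into an empty tableau.

After inserting 3: P = [[3]].
After inserting 1: P = [[1], [3]].
After inserting 2: P = [[1, 2], [3]].
After inserting 4: P = [[1, 2, 4], [3]].

The final insertion tableau P = [[1, 2, 4], [3]] has shape [3, 1].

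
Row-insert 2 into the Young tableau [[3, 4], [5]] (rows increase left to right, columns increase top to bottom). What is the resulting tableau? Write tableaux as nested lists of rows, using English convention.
In row 1, 2 replaces 3 (the leftmost entry greater than 2); 3 is bumped to row 2. In row 2, 3 replaces 5 (the leftmost entry greater than 3); 5 is bumped to row 3. 5 starts a new row 3. The new tableau is [[2, 4], [3], [5]].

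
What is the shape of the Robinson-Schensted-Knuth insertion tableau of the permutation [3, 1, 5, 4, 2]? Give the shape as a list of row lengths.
[2, 2, 1]

Row-insert each entry into an empty tableau.

After inserting 3: P = [[3]].
After inserting 1: P = [[1], [3]].
After inserting 5: P = [[1, 5], [3]].
After inserting 4: P = [[1, 4], [3, 5]].
After inserting 2: P = [[1, 2], [3, 4], [5]].

The final insertion tableau P = [[1, 2], [3, 4], [5]] has shape [2, 2, 1].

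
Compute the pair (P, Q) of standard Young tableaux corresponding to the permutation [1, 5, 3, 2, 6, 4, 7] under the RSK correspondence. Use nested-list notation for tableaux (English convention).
Insert each entry of the permutation into P by Schensted row insertion, recording in Q the position of each new cell.

After inserting 1: P = [[1]].
After inserting 5: P = [[1, 5]].
After inserting 3: P = [[1, 3], [5]].
After inserting 2: P = [[1, 2], [3], [5]].
After inserting 6: P = [[1, 2, 6], [3], [5]].
After inserting 4: P = [[1, 2, 4], [3, 6], [5]].
After inserting 7: P = [[1, 2, 4, 7], [3, 6], [5]].

So P = [[1, 2, 4, 7], [3, 6], [5]], Q = [[1, 2, 5, 7], [3, 6], [4]].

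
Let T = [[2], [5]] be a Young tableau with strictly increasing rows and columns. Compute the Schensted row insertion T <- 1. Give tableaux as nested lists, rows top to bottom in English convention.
[[1], [2], [5]]

In row 1, 1 replaces 2 (the leftmost entry greater than 1); 2 is bumped to row 2. In row 2, 2 replaces 5 (the leftmost entry greater than 2); 5 is bumped to row 3. 5 starts a new row 3. The new tableau is [[1], [2], [5]].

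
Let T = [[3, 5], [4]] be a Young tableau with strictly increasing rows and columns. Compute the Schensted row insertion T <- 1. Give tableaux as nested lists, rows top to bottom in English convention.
[[1, 5], [3], [4]]

In row 1, 1 replaces 3 (the leftmost entry greater than 1); 3 is bumped to row 2. In row 2, 3 replaces 4 (the leftmost entry greater than 3); 4 is bumped to row 3. 4 starts a new row 3. The new tableau is [[1, 5], [3], [4]].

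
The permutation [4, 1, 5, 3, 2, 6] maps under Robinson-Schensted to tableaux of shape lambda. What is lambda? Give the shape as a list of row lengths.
Row-insert each entry into an empty tableau.

After inserting 4: P = [[4]].
After inserting 1: P = [[1], [4]].
After inserting 5: P = [[1, 5], [4]].
After inserting 3: P = [[1, 3], [4, 5]].
After inserting 2: P = [[1, 2], [3, 5], [4]].
After inserting 6: P = [[1, 2, 6], [3, 5], [4]].

The final insertion tableau P = [[1, 2, 6], [3, 5], [4]] has shape [3, 2, 1].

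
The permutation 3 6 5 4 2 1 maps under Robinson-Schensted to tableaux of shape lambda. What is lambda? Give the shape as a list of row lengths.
Row-insert each entry into an empty tableau.

After inserting 3: P = [[3]].
After inserting 6: P = [[3, 6]].
After inserting 5: P = [[3, 5], [6]].
After inserting 4: P = [[3, 4], [5], [6]].
After inserting 2: P = [[2, 4], [3], [5], [6]].
After inserting 1: P = [[1, 4], [2], [3], [5], [6]].

The final insertion tableau P = [[1, 4], [2], [3], [5], [6]] has shape [2, 1, 1, 1, 1].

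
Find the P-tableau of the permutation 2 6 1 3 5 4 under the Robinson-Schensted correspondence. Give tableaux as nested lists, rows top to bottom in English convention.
Insert 2: appended to row 1. P = [[2]].
Insert 6: appended to row 1. P = [[2, 6]].
Insert 1: 1 bumps 2 from row 1; 2 starts row 2. P = [[1, 6], [2]].
Insert 3: 3 bumps 6 from row 1; 6 appends to row 2. P = [[1, 3], [2, 6]].
Insert 5: appended to row 1. P = [[1, 3, 5], [2, 6]].
Insert 4: 4 bumps 5 from row 1; 5 bumps 6 from row 2; 6 starts row 3. P = [[1, 3, 4], [2, 5], [6]].

So P = [[1, 3, 4], [2, 5], [6]].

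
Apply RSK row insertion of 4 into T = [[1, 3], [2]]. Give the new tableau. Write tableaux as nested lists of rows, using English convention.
[[1, 3, 4], [2]]

4 is larger than every entry of row 1, so it is appended to row 1. The new tableau is [[1, 3, 4], [2]].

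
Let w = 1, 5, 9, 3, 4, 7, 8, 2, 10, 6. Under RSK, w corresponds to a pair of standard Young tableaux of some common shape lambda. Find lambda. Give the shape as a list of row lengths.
[6, 2, 2]

Row-insert each entry into an empty tableau.

After inserting 1: P = [[1]].
After inserting 5: P = [[1, 5]].
After inserting 9: P = [[1, 5, 9]].
After inserting 3: P = [[1, 3, 9], [5]].
After inserting 4: P = [[1, 3, 4], [5, 9]].
After inserting 7: P = [[1, 3, 4, 7], [5, 9]].
After inserting 8: P = [[1, 3, 4, 7, 8], [5, 9]].
After inserting 2: P = [[1, 2, 4, 7, 8], [3, 9], [5]].
After inserting 10: P = [[1, 2, 4, 7, 8, 10], [3, 9], [5]].
After inserting 6: P = [[1, 2, 4, 6, 8, 10], [3, 7], [5, 9]].

The final insertion tableau P = [[1, 2, 4, 6, 8, 10], [3, 7], [5, 9]] has shape [6, 2, 2].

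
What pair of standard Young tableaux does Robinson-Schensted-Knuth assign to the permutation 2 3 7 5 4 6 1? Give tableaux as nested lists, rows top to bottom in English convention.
P = [[1, 3, 4, 6], [2], [5], [7]], Q = [[1, 2, 3, 6], [4], [5], [7]]

Insert each entry of the permutation into P by Schensted row insertion, recording in Q the position of each new cell.

Insert 2: appended to row 1. P = [[2]].
Insert 3: appended to row 1. P = [[2, 3]].
Insert 7: appended to row 1. P = [[2, 3, 7]].
Insert 5: 5 bumps 7 from row 1; 7 starts row 2. P = [[2, 3, 5], [7]].
Insert 4: 4 bumps 5 from row 1; 5 bumps 7 from row 2; 7 starts row 3. P = [[2, 3, 4], [5], [7]].
Insert 6: appended to row 1. P = [[2, 3, 4, 6], [5], [7]].
Insert 1: 1 bumps 2 from row 1; 2 bumps 5 from row 2; 5 bumps 7 from row 3; 7 starts row 4. P = [[1, 3, 4, 6], [2], [5], [7]].

So P = [[1, 3, 4, 6], [2], [5], [7]], Q = [[1, 2, 3, 6], [4], [5], [7]].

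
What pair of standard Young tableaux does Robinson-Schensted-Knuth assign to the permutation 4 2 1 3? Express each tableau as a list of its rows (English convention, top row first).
P = [[1, 3], [2], [4]], Q = [[1, 4], [2], [3]]

Insert each entry of the permutation into P by Schensted row insertion, recording in Q the position of each new cell.

Insert 4: appended to row 1. P = [[4]], Q = [[1]].
Insert 2: 2 bumps 4 from row 1; 4 starts row 2. P = [[2], [4]], Q = [[1], [2]].
Insert 1: 1 bumps 2 from row 1; 2 bumps 4 from row 2; 4 starts row 3. P = [[1], [2], [4]], Q = [[1], [2], [3]].
Insert 3: appended to row 1. P = [[1, 3], [2], [4]], Q = [[1, 4], [2], [3]].

So P = [[1, 3], [2], [4]], Q = [[1, 4], [2], [3]].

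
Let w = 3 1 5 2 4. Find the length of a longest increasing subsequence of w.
3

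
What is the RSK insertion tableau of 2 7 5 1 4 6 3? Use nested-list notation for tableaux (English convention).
Insert 2: appended to row 1. P = [[2]].
Insert 7: appended to row 1. P = [[2, 7]].
Insert 5: 5 bumps 7 from row 1; 7 starts row 2. P = [[2, 5], [7]].
Insert 1: 1 bumps 2 from row 1; 2 bumps 7 from row 2; 7 starts row 3. P = [[1, 5], [2], [7]].
Insert 4: 4 bumps 5 from row 1; 5 appends to row 2. P = [[1, 4], [2, 5], [7]].
Insert 6: appended to row 1. P = [[1, 4, 6], [2, 5], [7]].
Insert 3: 3 bumps 4 from row 1; 4 bumps 5 from row 2; 5 bumps 7 from row 3; 7 starts row 4. P = [[1, 3, 6], [2, 4], [5], [7]].

So P = [[1, 3, 6], [2, 4], [5], [7]].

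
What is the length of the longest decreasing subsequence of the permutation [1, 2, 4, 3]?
2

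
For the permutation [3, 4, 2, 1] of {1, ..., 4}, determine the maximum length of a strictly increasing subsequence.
2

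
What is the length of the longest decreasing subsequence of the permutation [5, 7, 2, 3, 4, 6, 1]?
3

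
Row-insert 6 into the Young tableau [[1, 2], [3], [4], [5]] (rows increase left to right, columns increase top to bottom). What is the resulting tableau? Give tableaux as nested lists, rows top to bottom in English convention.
[[1, 2, 6], [3], [4], [5]]

6 is larger than every entry of row 1, so it is appended to row 1. The new tableau is [[1, 2, 6], [3], [4], [5]].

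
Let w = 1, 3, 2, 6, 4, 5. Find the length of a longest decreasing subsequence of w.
2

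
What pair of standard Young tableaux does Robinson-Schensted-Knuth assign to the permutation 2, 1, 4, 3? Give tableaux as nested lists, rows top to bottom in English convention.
P = [[1, 3], [2, 4]], Q = [[1, 3], [2, 4]]

Insert each entry of the permutation into P by Schensted row insertion, recording in Q the position of each new cell.

Insert 2: appended to row 1. P = [[2]].
Insert 1: 1 bumps 2 from row 1; 2 starts row 2. P = [[1], [2]].
Insert 4: appended to row 1. P = [[1, 4], [2]].
Insert 3: 3 bumps 4 from row 1; 4 appends to row 2. P = [[1, 3], [2, 4]].

So P = [[1, 3], [2, 4]], Q = [[1, 3], [2, 4]].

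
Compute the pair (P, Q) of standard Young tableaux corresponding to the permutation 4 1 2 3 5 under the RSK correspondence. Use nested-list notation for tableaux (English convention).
P = [[1, 2, 3, 5], [4]], Q = [[1, 3, 4, 5], [2]]

Insert each entry of the permutation into P by Schensted row insertion, recording in Q the position of each new cell.

Insert 4: appended to row 1. P = [[4]].
Insert 1: 1 bumps 4 from row 1; 4 starts row 2. P = [[1], [4]].
Insert 2: appended to row 1. P = [[1, 2], [4]].
Insert 3: appended to row 1. P = [[1, 2, 3], [4]].
Insert 5: appended to row 1. P = [[1, 2, 3, 5], [4]].

So P = [[1, 2, 3, 5], [4]], Q = [[1, 3, 4, 5], [2]].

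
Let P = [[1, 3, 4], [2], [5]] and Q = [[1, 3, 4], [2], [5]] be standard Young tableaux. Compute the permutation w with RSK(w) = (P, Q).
Reverse the RSK construction: for i from n down to 1, find the cell of Q containing i, remove the entry at that cell from P, and reverse-bump it up through P; the value ejected from row 1 is w(i).

Step i=5: Q has 5 at row 3, column 1; remove 5 from row 3 of P and reverse-bump: 5 enters row 2 and ejects 2; 2 enters row 1 and ejects 1. So w(5) = 1. P is now [[2, 3, 4], [5]].
Step i=4: Q has 4 at row 1, column 3; remove that cell from P, ejecting 4. So w(4) = 4. P is now [[2, 3], [5]].
Step i=3: Q has 3 at row 1, column 2; remove that cell from P, ejecting 3. So w(3) = 3. P is now [[2], [5]].
Step i=2: Q has 2 at row 2, column 1; remove 5 from row 2 of P and reverse-bump: 5 enters row 1 and ejects 2. So w(2) = 2. P is now [[5]].
Step i=1: Q has 1 at row 1, column 1; remove that cell from P, ejecting 5. So w(1) = 5. P is now [].

So w = 5 2 3 4 1.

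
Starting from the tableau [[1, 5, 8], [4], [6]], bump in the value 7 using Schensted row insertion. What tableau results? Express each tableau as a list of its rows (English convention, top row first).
[[1, 5, 7], [4, 8], [6]]

In row 1, 7 replaces 8 (the leftmost entry greater than 7); 8 is bumped to row 2. 8 is appended to row 2. The new tableau is [[1, 5, 7], [4, 8], [6]].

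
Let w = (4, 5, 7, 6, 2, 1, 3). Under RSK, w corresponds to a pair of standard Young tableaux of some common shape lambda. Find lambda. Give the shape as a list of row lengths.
Row-insert each entry into an empty tableau.

After inserting 4: P = [[4]].
After inserting 5: P = [[4, 5]].
After inserting 7: P = [[4, 5, 7]].
After inserting 6: P = [[4, 5, 6], [7]].
After inserting 2: P = [[2, 5, 6], [4], [7]].
After inserting 1: P = [[1, 5, 6], [2], [4], [7]].
After inserting 3: P = [[1, 3, 6], [2, 5], [4], [7]].

The final insertion tableau P = [[1, 3, 6], [2, 5], [4], [7]] has shape [3, 2, 1, 1].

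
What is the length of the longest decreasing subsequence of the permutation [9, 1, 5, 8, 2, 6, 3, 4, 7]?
4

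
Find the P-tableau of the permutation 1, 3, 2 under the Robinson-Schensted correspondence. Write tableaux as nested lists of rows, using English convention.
Insert 1: appended to row 1. P = [[1]].
Insert 3: appended to row 1. P = [[1, 3]].
Insert 2: 2 bumps 3 from row 1; 3 starts row 2. P = [[1, 2], [3]].

So P = [[1, 2], [3]].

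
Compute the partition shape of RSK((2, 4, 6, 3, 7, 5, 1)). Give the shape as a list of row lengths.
Row-insert each entry into an empty tableau.

After inserting 2: P = [[2]].
After inserting 4: P = [[2, 4]].
After inserting 6: P = [[2, 4, 6]].
After inserting 3: P = [[2, 3, 6], [4]].
After inserting 7: P = [[2, 3, 6, 7], [4]].
After inserting 5: P = [[2, 3, 5, 7], [4, 6]].
After inserting 1: P = [[1, 3, 5, 7], [2, 6], [4]].

The final insertion tableau P = [[1, 3, 5, 7], [2, 6], [4]] has shape [4, 2, 1].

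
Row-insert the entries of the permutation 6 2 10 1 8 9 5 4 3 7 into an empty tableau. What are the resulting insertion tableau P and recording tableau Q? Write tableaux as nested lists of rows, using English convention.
P = [[1, 3, 7], [2, 4, 9], [5, 8], [6], [10]], Q = [[1, 3, 6], [2, 5, 10], [4, 7], [8], [9]]

Insert each entry of the permutation into P by Schensted row insertion, recording in Q the position of each new cell.

Insert 6: appended to row 1. P = [[6]].
Insert 2: 2 bumps 6 from row 1; 6 starts row 2. P = [[2], [6]].
Insert 10: appended to row 1. P = [[2, 10], [6]].
Insert 1: 1 bumps 2 from row 1; 2 bumps 6 from row 2; 6 starts row 3. P = [[1, 10], [2], [6]].
Insert 8: 8 bumps 10 from row 1; 10 appends to row 2. P = [[1, 8], [2, 10], [6]].
Insert 9: appended to row 1. P = [[1, 8, 9], [2, 10], [6]].
Insert 5: 5 bumps 8 from row 1; 8 bumps 10 from row 2; 10 appends to row 3. P = [[1, 5, 9], [2, 8], [6, 10]].
Insert 4: 4 bumps 5 from row 1; 5 bumps 8 from row 2; 8 bumps 10 from row 3; 10 starts row 4. P = [[1, 4, 9], [2, 5], [6, 8], [10]].
Insert 3: 3 bumps 4 from row 1; 4 bumps 5 from row 2; 5 bumps 6 from row 3; 6 bumps 10 from row 4; 10 starts row 5. P = [[1, 3, 9], [2, 4], [5, 8], [6], [10]].
Insert 7: 7 bumps 9 from row 1; 9 appends to row 2. P = [[1, 3, 7], [2, 4, 9], [5, 8], [6], [10]].

So P = [[1, 3, 7], [2, 4, 9], [5, 8], [6], [10]], Q = [[1, 3, 6], [2, 5, 10], [4, 7], [8], [9]].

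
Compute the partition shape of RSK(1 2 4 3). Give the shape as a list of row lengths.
[3, 1]

Row-insert each entry into an empty tableau.

After inserting 1: P = [[1]].
After inserting 2: P = [[1, 2]].
After inserting 4: P = [[1, 2, 4]].
After inserting 3: P = [[1, 2, 3], [4]].

The final insertion tableau P = [[1, 2, 3], [4]] has shape [3, 1].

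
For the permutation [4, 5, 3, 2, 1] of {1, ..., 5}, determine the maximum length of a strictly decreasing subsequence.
4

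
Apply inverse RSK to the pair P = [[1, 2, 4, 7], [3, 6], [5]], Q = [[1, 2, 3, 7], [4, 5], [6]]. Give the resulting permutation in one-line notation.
1 5 6 3 4 2 7

Reverse the RSK construction: for i from n down to 1, find the cell of Q containing i, remove the entry at that cell from P, and reverse-bump it up through P; the value ejected from row 1 is w(i).

Step i=7: Q has 7 at row 1, column 4; remove that cell from P, ejecting 7. So w(7) = 7. P is now [[1, 2, 4], [3, 6], [5]].
Step i=6: Q has 6 at row 3, column 1; remove 5 from row 3 of P and reverse-bump: 5 enters row 2 and ejects 3; 3 enters row 1 and ejects 2. So w(6) = 2. P is now [[1, 3, 4], [5, 6]].
Step i=5: Q has 5 at row 2, column 2; remove 6 from row 2 of P and reverse-bump: 6 enters row 1 and ejects 4. So w(5) = 4. P is now [[1, 3, 6], [5]].
Step i=4: Q has 4 at row 2, column 1; remove 5 from row 2 of P and reverse-bump: 5 enters row 1 and ejects 3. So w(4) = 3. P is now [[1, 5, 6]].
Step i=3: Q has 3 at row 1, column 3; remove that cell from P, ejecting 6. So w(3) = 6. P is now [[1, 5]].
Step i=2: Q has 2 at row 1, column 2; remove that cell from P, ejecting 5. So w(2) = 5. P is now [[1]].
Step i=1: Q has 1 at row 1, column 1; remove that cell from P, ejecting 1. So w(1) = 1. P is now [].

So w = 1 5 6 3 4 2 7.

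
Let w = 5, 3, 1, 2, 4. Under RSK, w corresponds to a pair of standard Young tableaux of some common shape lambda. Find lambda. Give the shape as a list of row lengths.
RSK row insertion gives P = [[1, 2, 4], [3], [5]], which has shape [3, 1, 1].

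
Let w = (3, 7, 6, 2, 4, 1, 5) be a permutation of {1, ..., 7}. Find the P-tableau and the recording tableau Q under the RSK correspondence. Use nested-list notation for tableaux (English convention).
Insert each entry of the permutation into P by Schensted row insertion, recording in Q the position of each new cell.

Insert 3: appended to row 1. P = [[3]].
Insert 7: appended to row 1. P = [[3, 7]].
Insert 6: 6 bumps 7 from row 1; 7 starts row 2. P = [[3, 6], [7]].
Insert 2: 2 bumps 3 from row 1; 3 bumps 7 from row 2; 7 starts row 3. P = [[2, 6], [3], [7]].
Insert 4: 4 bumps 6 from row 1; 6 appends to row 2. P = [[2, 4], [3, 6], [7]].
Insert 1: 1 bumps 2 from row 1; 2 bumps 3 from row 2; 3 bumps 7 from row 3; 7 starts row 4. P = [[1, 4], [2, 6], [3], [7]].
Insert 5: appended to row 1. P = [[1, 4, 5], [2, 6], [3], [7]].

So P = [[1, 4, 5], [2, 6], [3], [7]], Q = [[1, 2, 7], [3, 5], [4], [6]].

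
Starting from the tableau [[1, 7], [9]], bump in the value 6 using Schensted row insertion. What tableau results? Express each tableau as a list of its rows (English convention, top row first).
[[1, 6], [7], [9]]

In row 1, 6 replaces 7 (the leftmost entry greater than 6); 7 is bumped to row 2. In row 2, 7 replaces 9 (the leftmost entry greater than 7); 9 is bumped to row 3. 9 starts a new row 3. The new tableau is [[1, 6], [7], [9]].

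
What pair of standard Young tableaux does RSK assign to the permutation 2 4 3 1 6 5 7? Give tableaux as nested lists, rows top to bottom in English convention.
P = [[1, 3, 5, 7], [2, 6], [4]], Q = [[1, 2, 5, 7], [3, 6], [4]]

Insert each entry of the permutation into P by Schensted row insertion, recording in Q the position of each new cell.

Insert 2: appended to row 1. P = [[2]].
Insert 4: appended to row 1. P = [[2, 4]].
Insert 3: 3 bumps 4 from row 1; 4 starts row 2. P = [[2, 3], [4]].
Insert 1: 1 bumps 2 from row 1; 2 bumps 4 from row 2; 4 starts row 3. P = [[1, 3], [2], [4]].
Insert 6: appended to row 1. P = [[1, 3, 6], [2], [4]].
Insert 5: 5 bumps 6 from row 1; 6 appends to row 2. P = [[1, 3, 5], [2, 6], [4]].
Insert 7: appended to row 1. P = [[1, 3, 5, 7], [2, 6], [4]].

So P = [[1, 3, 5, 7], [2, 6], [4]], Q = [[1, 2, 5, 7], [3, 6], [4]].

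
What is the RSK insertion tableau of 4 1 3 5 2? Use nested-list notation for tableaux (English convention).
After inserting 4: P = [[4]].
After inserting 1: P = [[1], [4]].
After inserting 3: P = [[1, 3], [4]].
After inserting 5: P = [[1, 3, 5], [4]].
After inserting 2: P = [[1, 2, 5], [3], [4]].

So P = [[1, 2, 5], [3], [4]].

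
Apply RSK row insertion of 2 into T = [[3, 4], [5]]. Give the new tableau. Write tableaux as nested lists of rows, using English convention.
In row 1, 2 replaces 3 (the leftmost entry greater than 2); 3 is bumped to row 2. In row 2, 3 replaces 5 (the leftmost entry greater than 3); 5 is bumped to row 3. 5 starts a new row 3. The new tableau is [[2, 4], [3], [5]].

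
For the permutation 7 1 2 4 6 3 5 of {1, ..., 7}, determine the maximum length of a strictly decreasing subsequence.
3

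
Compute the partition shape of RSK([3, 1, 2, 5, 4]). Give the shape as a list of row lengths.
Row-insert each entry into an empty tableau.

After inserting 3: P = [[3]].
After inserting 1: P = [[1], [3]].
After inserting 2: P = [[1, 2], [3]].
After inserting 5: P = [[1, 2, 5], [3]].
After inserting 4: P = [[1, 2, 4], [3, 5]].

The final insertion tableau P = [[1, 2, 4], [3, 5]] has shape [3, 2].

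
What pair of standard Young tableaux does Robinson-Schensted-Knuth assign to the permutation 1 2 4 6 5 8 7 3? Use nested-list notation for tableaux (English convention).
P = [[1, 2, 3, 5, 7], [4, 8], [6]], Q = [[1, 2, 3, 4, 6], [5, 7], [8]]

Insert each entry of the permutation into P by Schensted row insertion, recording in Q the position of each new cell.

After inserting 1: P = [[1]].
After inserting 2: P = [[1, 2]].
After inserting 4: P = [[1, 2, 4]].
After inserting 6: P = [[1, 2, 4, 6]].
After inserting 5: P = [[1, 2, 4, 5], [6]].
After inserting 8: P = [[1, 2, 4, 5, 8], [6]].
After inserting 7: P = [[1, 2, 4, 5, 7], [6, 8]].
After inserting 3: P = [[1, 2, 3, 5, 7], [4, 8], [6]].

So P = [[1, 2, 3, 5, 7], [4, 8], [6]], Q = [[1, 2, 3, 4, 6], [5, 7], [8]].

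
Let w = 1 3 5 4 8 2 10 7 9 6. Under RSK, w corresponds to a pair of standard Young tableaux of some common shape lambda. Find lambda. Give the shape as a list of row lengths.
[5, 3, 2]

Row-insert each entry into an empty tableau.

After inserting 1: P = [[1]].
After inserting 3: P = [[1, 3]].
After inserting 5: P = [[1, 3, 5]].
After inserting 4: P = [[1, 3, 4], [5]].
After inserting 8: P = [[1, 3, 4, 8], [5]].
After inserting 2: P = [[1, 2, 4, 8], [3], [5]].
After inserting 10: P = [[1, 2, 4, 8, 10], [3], [5]].
After inserting 7: P = [[1, 2, 4, 7, 10], [3, 8], [5]].
After inserting 9: P = [[1, 2, 4, 7, 9], [3, 8, 10], [5]].
After inserting 6: P = [[1, 2, 4, 6, 9], [3, 7, 10], [5, 8]].

The final insertion tableau P = [[1, 2, 4, 6, 9], [3, 7, 10], [5, 8]] has shape [5, 3, 2].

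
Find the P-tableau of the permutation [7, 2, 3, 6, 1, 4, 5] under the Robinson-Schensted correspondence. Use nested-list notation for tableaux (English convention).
Insert 7: appended to row 1. P = [[7]].
Insert 2: 2 bumps 7 from row 1; 7 starts row 2. P = [[2], [7]].
Insert 3: appended to row 1. P = [[2, 3], [7]].
Insert 6: appended to row 1. P = [[2, 3, 6], [7]].
Insert 1: 1 bumps 2 from row 1; 2 bumps 7 from row 2; 7 starts row 3. P = [[1, 3, 6], [2], [7]].
Insert 4: 4 bumps 6 from row 1; 6 appends to row 2. P = [[1, 3, 4], [2, 6], [7]].
Insert 5: appended to row 1. P = [[1, 3, 4, 5], [2, 6], [7]].

So P = [[1, 3, 4, 5], [2, 6], [7]].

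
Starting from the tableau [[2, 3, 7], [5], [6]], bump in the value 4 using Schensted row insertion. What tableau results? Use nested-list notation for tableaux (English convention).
[[2, 3, 4], [5, 7], [6]]

In row 1, 4 replaces 7 (the leftmost entry greater than 4); 7 is bumped to row 2. 7 is appended to row 2. The new tableau is [[2, 3, 4], [5, 7], [6]].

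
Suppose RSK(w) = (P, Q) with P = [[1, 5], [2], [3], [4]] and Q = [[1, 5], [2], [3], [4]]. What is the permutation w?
4 3 2 1 5

Reverse the RSK construction: for i from n down to 1, find the cell of Q containing i, remove the entry at that cell from P, and reverse-bump it up through P; the value ejected from row 1 is w(i).

Step i=5: Q has 5 at row 1, column 2; remove that cell from P, ejecting 5. So w(5) = 5. P is now [[1], [2], [3], [4]].
Step i=4: Q has 4 at row 4, column 1; remove 4 from row 4 of P and reverse-bump: 4 enters row 3 and ejects 3; 3 enters row 2 and ejects 2; 2 enters row 1 and ejects 1. So w(4) = 1. P is now [[2], [3], [4]].
Step i=3: Q has 3 at row 3, column 1; remove 4 from row 3 of P and reverse-bump: 4 enters row 2 and ejects 3; 3 enters row 1 and ejects 2. So w(3) = 2. P is now [[3], [4]].
Step i=2: Q has 2 at row 2, column 1; remove 4 from row 2 of P and reverse-bump: 4 enters row 1 and ejects 3. So w(2) = 3. P is now [[4]].
Step i=1: Q has 1 at row 1, column 1; remove that cell from P, ejecting 4. So w(1) = 4. P is now [].

So w = 4 3 2 1 5.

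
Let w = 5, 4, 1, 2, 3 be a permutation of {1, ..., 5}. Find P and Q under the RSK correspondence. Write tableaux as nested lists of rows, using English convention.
Insert each entry of the permutation into P by Schensted row insertion, recording in Q the position of each new cell.

Insert 5: appended to row 1. P = [[5]].
Insert 4: 4 bumps 5 from row 1; 5 starts row 2. P = [[4], [5]].
Insert 1: 1 bumps 4 from row 1; 4 bumps 5 from row 2; 5 starts row 3. P = [[1], [4], [5]].
Insert 2: appended to row 1. P = [[1, 2], [4], [5]].
Insert 3: appended to row 1. P = [[1, 2, 3], [4], [5]].

So P = [[1, 2, 3], [4], [5]], Q = [[1, 4, 5], [2], [3]].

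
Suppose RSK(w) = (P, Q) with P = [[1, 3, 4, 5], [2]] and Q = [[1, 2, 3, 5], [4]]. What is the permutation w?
2 3 4 1 5

Reverse the RSK construction: for i from n down to 1, find the cell of Q containing i, remove the entry at that cell from P, and reverse-bump it up through P; the value ejected from row 1 is w(i).

Step i=5: Q has 5 at row 1, column 4; remove that cell from P, ejecting 5. So w(5) = 5. P is now [[1, 3, 4], [2]].
Step i=4: Q has 4 at row 2, column 1; remove 2 from row 2 of P and reverse-bump: 2 enters row 1 and ejects 1. So w(4) = 1. P is now [[2, 3, 4]].
Step i=3: Q has 3 at row 1, column 3; remove that cell from P, ejecting 4. So w(3) = 4. P is now [[2, 3]].
Step i=2: Q has 2 at row 1, column 2; remove that cell from P, ejecting 3. So w(2) = 3. P is now [[2]].
Step i=1: Q has 1 at row 1, column 1; remove that cell from P, ejecting 2. So w(1) = 2. P is now [].

So w = 2 3 4 1 5.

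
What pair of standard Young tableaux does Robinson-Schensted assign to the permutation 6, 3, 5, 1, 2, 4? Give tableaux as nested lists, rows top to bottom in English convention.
Insert each entry of the permutation into P by Schensted row insertion, recording in Q the position of each new cell.

Insert 6: appended to row 1. P = [[6]].
Insert 3: 3 bumps 6 from row 1; 6 starts row 2. P = [[3], [6]].
Insert 5: appended to row 1. P = [[3, 5], [6]].
Insert 1: 1 bumps 3 from row 1; 3 bumps 6 from row 2; 6 starts row 3. P = [[1, 5], [3], [6]].
Insert 2: 2 bumps 5 from row 1; 5 appends to row 2. P = [[1, 2], [3, 5], [6]].
Insert 4: appended to row 1. P = [[1, 2, 4], [3, 5], [6]].

So P = [[1, 2, 4], [3, 5], [6]], Q = [[1, 3, 6], [2, 5], [4]].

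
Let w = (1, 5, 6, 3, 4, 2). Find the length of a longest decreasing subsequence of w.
3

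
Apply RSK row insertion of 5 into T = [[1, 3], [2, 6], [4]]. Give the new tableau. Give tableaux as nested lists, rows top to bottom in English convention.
5 is larger than every entry of row 1, so it is appended to row 1. The new tableau is [[1, 3, 5], [2, 6], [4]].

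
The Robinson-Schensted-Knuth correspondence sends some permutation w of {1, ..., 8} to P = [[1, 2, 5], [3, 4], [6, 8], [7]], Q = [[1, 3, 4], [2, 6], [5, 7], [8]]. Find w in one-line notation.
7 3 4 8 1 6 5 2

Reverse the RSK construction: for i from n down to 1, find the cell of Q containing i, remove the entry at that cell from P, and reverse-bump it up through P; the value ejected from row 1 is w(i).

Step i=8: Q has 8 at row 4, column 1; remove 7 from row 4 of P and reverse-bump: 7 enters row 3 and ejects 6; 6 enters row 2 and ejects 4; 4 enters row 1 and ejects 2. So w(8) = 2. P is now [[1, 4, 5], [3, 6], [7, 8]].
Step i=7: Q has 7 at row 3, column 2; remove 8 from row 3 of P and reverse-bump: 8 enters row 2 and ejects 6; 6 enters row 1 and ejects 5. So w(7) = 5. P is now [[1, 4, 6], [3, 8], [7]].
Step i=6: Q has 6 at row 2, column 2; remove 8 from row 2 of P and reverse-bump: 8 enters row 1 and ejects 6. So w(6) = 6. P is now [[1, 4, 8], [3], [7]].
Step i=5: Q has 5 at row 3, column 1; remove 7 from row 3 of P and reverse-bump: 7 enters row 2 and ejects 3; 3 enters row 1 and ejects 1. So w(5) = 1. P is now [[3, 4, 8], [7]].
Step i=4: Q has 4 at row 1, column 3; remove that cell from P, ejecting 8. So w(4) = 8. P is now [[3, 4], [7]].
Step i=3: Q has 3 at row 1, column 2; remove that cell from P, ejecting 4. So w(3) = 4. P is now [[3], [7]].
Step i=2: Q has 2 at row 2, column 1; remove 7 from row 2 of P and reverse-bump: 7 enters row 1 and ejects 3. So w(2) = 3. P is now [[7]].
Step i=1: Q has 1 at row 1, column 1; remove that cell from P, ejecting 7. So w(1) = 7. P is now [].

So w = 7 3 4 8 1 6 5 2.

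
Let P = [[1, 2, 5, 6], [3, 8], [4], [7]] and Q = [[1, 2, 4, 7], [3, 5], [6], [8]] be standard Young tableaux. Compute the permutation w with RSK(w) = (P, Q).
1 7 4 8 5 3 6 2

Reverse RSK: for i = n, n-1, ..., 1, locate i in Q, remove the corresponding corner cell from P, and reverse-bump its entry up through P; the value ejected from row 1 is w(i).

So w = 1 7 4 8 5 3 6 2.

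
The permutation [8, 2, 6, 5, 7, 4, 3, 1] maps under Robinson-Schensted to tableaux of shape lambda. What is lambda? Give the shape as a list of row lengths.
Row-insert each entry into an empty tableau.

After inserting 8: P = [[8]].
After inserting 2: P = [[2], [8]].
After inserting 6: P = [[2, 6], [8]].
After inserting 5: P = [[2, 5], [6], [8]].
After inserting 7: P = [[2, 5, 7], [6], [8]].
After inserting 4: P = [[2, 4, 7], [5], [6], [8]].
After inserting 3: P = [[2, 3, 7], [4], [5], [6], [8]].
After inserting 1: P = [[1, 3, 7], [2], [4], [5], [6], [8]].

The final insertion tableau P = [[1, 3, 7], [2], [4], [5], [6], [8]] has shape [3, 1, 1, 1, 1, 1].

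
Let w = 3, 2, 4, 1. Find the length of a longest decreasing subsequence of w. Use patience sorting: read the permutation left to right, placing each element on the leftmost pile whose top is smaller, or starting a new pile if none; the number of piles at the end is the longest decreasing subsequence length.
3: new pile. tops = [3]
2: new pile. tops = [3, 2]
4: onto pile 1 (replacing 3). tops = [4, 2]
1: new pile. tops = [4, 2, 1]

3 piles, so the longest decreasing subsequence has length 3.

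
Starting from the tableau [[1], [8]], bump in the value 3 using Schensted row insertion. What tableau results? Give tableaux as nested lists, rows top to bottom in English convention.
3 is larger than every entry of row 1, so it is appended to row 1. The new tableau is [[1, 3], [8]].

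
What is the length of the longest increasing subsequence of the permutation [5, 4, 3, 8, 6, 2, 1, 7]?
3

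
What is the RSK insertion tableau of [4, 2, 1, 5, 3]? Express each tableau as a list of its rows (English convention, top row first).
After inserting 4: P = [[4]].
After inserting 2: P = [[2], [4]].
After inserting 1: P = [[1], [2], [4]].
After inserting 5: P = [[1, 5], [2], [4]].
After inserting 3: P = [[1, 3], [2, 5], [4]].

So P = [[1, 3], [2, 5], [4]].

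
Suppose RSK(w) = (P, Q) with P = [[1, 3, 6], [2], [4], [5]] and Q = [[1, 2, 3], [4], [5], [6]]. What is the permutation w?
Reverse the RSK construction: for i from n down to 1, find the cell of Q containing i, remove the entry at that cell from P, and reverse-bump it up through P; the value ejected from row 1 is w(i).

Step i=6: Q has 6 at row 4, column 1; remove 5 from row 4 of P and reverse-bump: 5 enters row 3 and ejects 4; 4 enters row 2 and ejects 2; 2 enters row 1 and ejects 1. So w(6) = 1. P is now [[2, 3, 6], [4], [5]].
Step i=5: Q has 5 at row 3, column 1; remove 5 from row 3 of P and reverse-bump: 5 enters row 2 and ejects 4; 4 enters row 1 and ejects 3. So w(5) = 3. P is now [[2, 4, 6], [5]].
Step i=4: Q has 4 at row 2, column 1; remove 5 from row 2 of P and reverse-bump: 5 enters row 1 and ejects 4. So w(4) = 4. P is now [[2, 5, 6]].
Step i=3: Q has 3 at row 1, column 3; remove that cell from P, ejecting 6. So w(3) = 6. P is now [[2, 5]].
Step i=2: Q has 2 at row 1, column 2; remove that cell from P, ejecting 5. So w(2) = 5. P is now [[2]].
Step i=1: Q has 1 at row 1, column 1; remove that cell from P, ejecting 2. So w(1) = 2. P is now [].

So w = 2 5 6 4 3 1.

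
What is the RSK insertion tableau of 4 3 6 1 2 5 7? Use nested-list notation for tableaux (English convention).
P = [[1, 2, 5, 7], [3, 6], [4]]

Insert 4: appended to row 1. P = [[4]].
Insert 3: 3 bumps 4 from row 1; 4 starts row 2. P = [[3], [4]].
Insert 6: appended to row 1. P = [[3, 6], [4]].
Insert 1: 1 bumps 3 from row 1; 3 bumps 4 from row 2; 4 starts row 3. P = [[1, 6], [3], [4]].
Insert 2: 2 bumps 6 from row 1; 6 appends to row 2. P = [[1, 2], [3, 6], [4]].
Insert 5: appended to row 1. P = [[1, 2, 5], [3, 6], [4]].
Insert 7: appended to row 1. P = [[1, 2, 5, 7], [3, 6], [4]].

So P = [[1, 2, 5, 7], [3, 6], [4]].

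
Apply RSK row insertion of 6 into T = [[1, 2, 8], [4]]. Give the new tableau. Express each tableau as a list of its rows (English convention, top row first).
[[1, 2, 6], [4, 8]]

In row 1, 6 replaces 8 (the leftmost entry greater than 6); 8 is bumped to row 2. 8 is appended to row 2. The new tableau is [[1, 2, 6], [4, 8]].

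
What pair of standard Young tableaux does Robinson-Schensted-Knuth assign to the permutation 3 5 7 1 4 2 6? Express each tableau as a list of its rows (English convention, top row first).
Insert each entry of the permutation into P by Schensted row insertion, recording in Q the position of each new cell.

After inserting 3: P = [[3]].
After inserting 5: P = [[3, 5]].
After inserting 7: P = [[3, 5, 7]].
After inserting 1: P = [[1, 5, 7], [3]].
After inserting 4: P = [[1, 4, 7], [3, 5]].
After inserting 2: P = [[1, 2, 7], [3, 4], [5]].
After inserting 6: P = [[1, 2, 6], [3, 4, 7], [5]].

So P = [[1, 2, 6], [3, 4, 7], [5]], Q = [[1, 2, 3], [4, 5, 7], [6]].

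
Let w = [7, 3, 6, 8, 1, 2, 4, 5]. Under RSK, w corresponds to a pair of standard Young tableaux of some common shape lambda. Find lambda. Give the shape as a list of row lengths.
[4, 3, 1]

Row-insert each entry into an empty tableau.

After inserting 7: P = [[7]].
After inserting 3: P = [[3], [7]].
After inserting 6: P = [[3, 6], [7]].
After inserting 8: P = [[3, 6, 8], [7]].
After inserting 1: P = [[1, 6, 8], [3], [7]].
After inserting 2: P = [[1, 2, 8], [3, 6], [7]].
After inserting 4: P = [[1, 2, 4], [3, 6, 8], [7]].
After inserting 5: P = [[1, 2, 4, 5], [3, 6, 8], [7]].

The final insertion tableau P = [[1, 2, 4, 5], [3, 6, 8], [7]] has shape [4, 3, 1].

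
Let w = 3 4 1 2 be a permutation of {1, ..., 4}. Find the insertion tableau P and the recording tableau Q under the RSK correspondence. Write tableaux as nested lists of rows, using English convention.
Insert each entry of the permutation into P by Schensted row insertion, recording in Q the position of each new cell.

Insert 3: appended to row 1. P = [[3]], Q = [[1]].
Insert 4: appended to row 1. P = [[3, 4]], Q = [[1, 2]].
Insert 1: 1 bumps 3 from row 1; 3 starts row 2. P = [[1, 4], [3]], Q = [[1, 2], [3]].
Insert 2: 2 bumps 4 from row 1; 4 appends to row 2. P = [[1, 2], [3, 4]], Q = [[1, 2], [3, 4]].

So P = [[1, 2], [3, 4]], Q = [[1, 2], [3, 4]].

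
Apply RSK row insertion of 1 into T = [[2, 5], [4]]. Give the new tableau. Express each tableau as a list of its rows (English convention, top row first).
In row 1, 1 replaces 2 (the leftmost entry greater than 1); 2 is bumped to row 2. In row 2, 2 replaces 4 (the leftmost entry greater than 2); 4 is bumped to row 3. 4 starts a new row 3. The new tableau is [[1, 5], [2], [4]].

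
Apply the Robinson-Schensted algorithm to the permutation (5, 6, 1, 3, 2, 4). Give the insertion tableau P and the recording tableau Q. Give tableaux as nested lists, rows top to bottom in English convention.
P = [[1, 2, 4], [3, 6], [5]], Q = [[1, 2, 6], [3, 4], [5]]

Insert each entry of the permutation into P by Schensted row insertion, recording in Q the position of each new cell.

Insert 5: appended to row 1. P = [[5]].
Insert 6: appended to row 1. P = [[5, 6]].
Insert 1: 1 bumps 5 from row 1; 5 starts row 2. P = [[1, 6], [5]].
Insert 3: 3 bumps 6 from row 1; 6 appends to row 2. P = [[1, 3], [5, 6]].
Insert 2: 2 bumps 3 from row 1; 3 bumps 5 from row 2; 5 starts row 3. P = [[1, 2], [3, 6], [5]].
Insert 4: appended to row 1. P = [[1, 2, 4], [3, 6], [5]].

So P = [[1, 2, 4], [3, 6], [5]], Q = [[1, 2, 6], [3, 4], [5]].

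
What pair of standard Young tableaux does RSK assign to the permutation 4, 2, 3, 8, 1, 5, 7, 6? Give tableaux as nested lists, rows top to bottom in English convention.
P = [[1, 3, 5, 6], [2, 7], [4, 8]], Q = [[1, 3, 4, 7], [2, 6], [5, 8]]

Insert each entry of the permutation into P by Schensted row insertion, recording in Q the position of each new cell.

Insert 4: appended to row 1. P = [[4]], Q = [[1]].
Insert 2: 2 bumps 4 from row 1; 4 starts row 2. P = [[2], [4]], Q = [[1], [2]].
Insert 3: appended to row 1. P = [[2, 3], [4]], Q = [[1, 3], [2]].
Insert 8: appended to row 1. P = [[2, 3, 8], [4]], Q = [[1, 3, 4], [2]].
Insert 1: 1 bumps 2 from row 1; 2 bumps 4 from row 2; 4 starts row 3. P = [[1, 3, 8], [2], [4]], Q = [[1, 3, 4], [2], [5]].
Insert 5: 5 bumps 8 from row 1; 8 appends to row 2. P = [[1, 3, 5], [2, 8], [4]], Q = [[1, 3, 4], [2, 6], [5]].
Insert 7: appended to row 1. P = [[1, 3, 5, 7], [2, 8], [4]], Q = [[1, 3, 4, 7], [2, 6], [5]].
Insert 6: 6 bumps 7 from row 1; 7 bumps 8 from row 2; 8 appends to row 3. P = [[1, 3, 5, 6], [2, 7], [4, 8]], Q = [[1, 3, 4, 7], [2, 6], [5, 8]].

So P = [[1, 3, 5, 6], [2, 7], [4, 8]], Q = [[1, 3, 4, 7], [2, 6], [5, 8]].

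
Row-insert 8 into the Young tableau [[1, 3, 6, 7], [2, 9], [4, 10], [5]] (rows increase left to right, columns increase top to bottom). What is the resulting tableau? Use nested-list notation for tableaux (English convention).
8 is larger than every entry of row 1, so it is appended to row 1. The new tableau is [[1, 3, 6, 7, 8], [2, 9], [4, 10], [5]].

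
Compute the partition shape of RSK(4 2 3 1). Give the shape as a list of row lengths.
[2, 1, 1]

RSK row insertion gives P = [[1, 3], [2], [4]], which has shape [2, 1, 1].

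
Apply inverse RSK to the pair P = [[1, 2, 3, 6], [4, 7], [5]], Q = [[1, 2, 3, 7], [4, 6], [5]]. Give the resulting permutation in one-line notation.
Reverse the RSK construction: for i from n down to 1, find the cell of Q containing i, remove the entry at that cell from P, and reverse-bump it up through P; the value ejected from row 1 is w(i).

Step i=7: Q has 7 at row 1, column 4; remove that cell from P, ejecting 6. So w(7) = 6. P is now [[1, 2, 3], [4, 7], [5]].
Step i=6: Q has 6 at row 2, column 2; remove 7 from row 2 of P and reverse-bump: 7 enters row 1 and ejects 3. So w(6) = 3. P is now [[1, 2, 7], [4], [5]].
Step i=5: Q has 5 at row 3, column 1; remove 5 from row 3 of P and reverse-bump: 5 enters row 2 and ejects 4; 4 enters row 1 and ejects 2. So w(5) = 2. P is now [[1, 4, 7], [5]].
Step i=4: Q has 4 at row 2, column 1; remove 5 from row 2 of P and reverse-bump: 5 enters row 1 and ejects 4. So w(4) = 4. P is now [[1, 5, 7]].
Step i=3: Q has 3 at row 1, column 3; remove that cell from P, ejecting 7. So w(3) = 7. P is now [[1, 5]].
Step i=2: Q has 2 at row 1, column 2; remove that cell from P, ejecting 5. So w(2) = 5. P is now [[1]].
Step i=1: Q has 1 at row 1, column 1; remove that cell from P, ejecting 1. So w(1) = 1. P is now [].

So w = 1 5 7 4 2 3 6.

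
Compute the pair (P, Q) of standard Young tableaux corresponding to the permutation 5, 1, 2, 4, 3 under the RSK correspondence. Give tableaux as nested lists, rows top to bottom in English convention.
Insert each entry of the permutation into P by Schensted row insertion, recording in Q the position of each new cell.

Insert 5: appended to row 1. P = [[5]].
Insert 1: 1 bumps 5 from row 1; 5 starts row 2. P = [[1], [5]].
Insert 2: appended to row 1. P = [[1, 2], [5]].
Insert 4: appended to row 1. P = [[1, 2, 4], [5]].
Insert 3: 3 bumps 4 from row 1; 4 bumps 5 from row 2; 5 starts row 3. P = [[1, 2, 3], [4], [5]].

So P = [[1, 2, 3], [4], [5]], Q = [[1, 3, 4], [2], [5]].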